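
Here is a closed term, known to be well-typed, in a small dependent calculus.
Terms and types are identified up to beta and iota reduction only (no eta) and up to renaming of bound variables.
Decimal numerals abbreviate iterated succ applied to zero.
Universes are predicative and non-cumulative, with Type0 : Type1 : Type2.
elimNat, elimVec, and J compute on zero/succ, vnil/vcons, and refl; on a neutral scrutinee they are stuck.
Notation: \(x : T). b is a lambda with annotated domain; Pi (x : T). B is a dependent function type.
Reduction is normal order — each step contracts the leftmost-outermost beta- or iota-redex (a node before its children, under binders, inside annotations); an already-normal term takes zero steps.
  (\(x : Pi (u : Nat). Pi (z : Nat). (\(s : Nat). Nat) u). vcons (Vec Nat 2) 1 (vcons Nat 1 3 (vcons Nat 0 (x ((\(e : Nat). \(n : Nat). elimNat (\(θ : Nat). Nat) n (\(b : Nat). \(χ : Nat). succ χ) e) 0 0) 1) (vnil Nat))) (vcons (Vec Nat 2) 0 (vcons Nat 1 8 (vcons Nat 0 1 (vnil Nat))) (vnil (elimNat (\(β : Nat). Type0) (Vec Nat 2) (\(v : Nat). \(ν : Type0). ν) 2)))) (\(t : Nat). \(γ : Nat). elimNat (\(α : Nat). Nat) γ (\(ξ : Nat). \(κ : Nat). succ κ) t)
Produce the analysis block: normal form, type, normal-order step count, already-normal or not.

resulting normal form:
  vcons (Vec Nat 2) 1 (vcons Nat 1 3 (vcons Nat 0 1 (vnil Nat))) (vcons (Vec Nat 2) 0 (vcons Nat 1 8 (vcons Nat 0 1 (vnil Nat))) (vnil (Vec Nat 2)))
inferred type:
  Vec (Vec Nat 2) 2
reduction steps (normal order): 14
term was already normal: no
first redex: a beta-redex


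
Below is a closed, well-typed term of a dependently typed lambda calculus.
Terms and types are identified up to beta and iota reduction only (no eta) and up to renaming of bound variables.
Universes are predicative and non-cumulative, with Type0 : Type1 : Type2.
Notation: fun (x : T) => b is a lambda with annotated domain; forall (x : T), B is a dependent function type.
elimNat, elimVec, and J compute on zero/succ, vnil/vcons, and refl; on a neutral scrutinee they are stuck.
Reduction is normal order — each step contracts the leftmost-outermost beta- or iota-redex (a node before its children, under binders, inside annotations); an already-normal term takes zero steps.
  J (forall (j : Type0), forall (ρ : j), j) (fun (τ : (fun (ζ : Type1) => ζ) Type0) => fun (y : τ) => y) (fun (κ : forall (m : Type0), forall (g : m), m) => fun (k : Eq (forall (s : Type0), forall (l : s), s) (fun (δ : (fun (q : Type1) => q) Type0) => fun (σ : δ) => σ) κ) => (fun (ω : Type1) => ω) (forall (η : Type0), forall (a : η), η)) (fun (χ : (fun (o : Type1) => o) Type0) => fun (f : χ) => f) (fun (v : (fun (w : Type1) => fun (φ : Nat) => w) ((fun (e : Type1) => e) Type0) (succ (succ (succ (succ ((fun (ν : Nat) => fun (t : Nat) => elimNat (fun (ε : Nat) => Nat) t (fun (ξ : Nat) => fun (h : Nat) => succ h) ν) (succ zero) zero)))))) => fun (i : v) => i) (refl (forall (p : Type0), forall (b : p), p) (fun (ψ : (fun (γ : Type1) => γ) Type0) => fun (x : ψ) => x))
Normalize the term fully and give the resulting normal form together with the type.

resulting normal form:
  fun (j : Type0) => fun (ρ : j) => ρ
inferred type:
  forall (j : Type0), forall (ρ : j), j


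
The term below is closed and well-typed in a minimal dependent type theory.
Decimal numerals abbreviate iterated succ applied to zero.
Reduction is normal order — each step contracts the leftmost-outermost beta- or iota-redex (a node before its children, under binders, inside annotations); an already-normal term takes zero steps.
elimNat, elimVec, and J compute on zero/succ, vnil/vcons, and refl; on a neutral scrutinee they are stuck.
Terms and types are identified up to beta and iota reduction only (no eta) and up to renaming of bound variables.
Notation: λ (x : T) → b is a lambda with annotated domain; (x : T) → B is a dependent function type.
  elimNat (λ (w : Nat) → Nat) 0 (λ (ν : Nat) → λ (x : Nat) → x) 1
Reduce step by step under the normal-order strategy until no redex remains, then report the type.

normal-order reduction:
  elimNat (λ (w : Nat) → Nat) 0 (λ (ν : Nat) → λ (x : Nat) → x) 1
  ~> (λ (w : Nat) → λ (ν : Nat) → ν) 0 (elimNat (λ (x : Nat) → Nat) 0 (λ (δ : Nat) → λ (n : Nat) → n) 0)
  ~> (λ (w : Nat) → w) (elimNat (λ (ν : Nat) → Nat) 0 (λ (x : Nat) → λ (δ : Nat) → δ) 0)
  ~> elimNat (λ (w : Nat) → Nat) 0 (λ (ν : Nat) → λ (x : Nat) → x) 0
  ~> 0
type:
  Nat


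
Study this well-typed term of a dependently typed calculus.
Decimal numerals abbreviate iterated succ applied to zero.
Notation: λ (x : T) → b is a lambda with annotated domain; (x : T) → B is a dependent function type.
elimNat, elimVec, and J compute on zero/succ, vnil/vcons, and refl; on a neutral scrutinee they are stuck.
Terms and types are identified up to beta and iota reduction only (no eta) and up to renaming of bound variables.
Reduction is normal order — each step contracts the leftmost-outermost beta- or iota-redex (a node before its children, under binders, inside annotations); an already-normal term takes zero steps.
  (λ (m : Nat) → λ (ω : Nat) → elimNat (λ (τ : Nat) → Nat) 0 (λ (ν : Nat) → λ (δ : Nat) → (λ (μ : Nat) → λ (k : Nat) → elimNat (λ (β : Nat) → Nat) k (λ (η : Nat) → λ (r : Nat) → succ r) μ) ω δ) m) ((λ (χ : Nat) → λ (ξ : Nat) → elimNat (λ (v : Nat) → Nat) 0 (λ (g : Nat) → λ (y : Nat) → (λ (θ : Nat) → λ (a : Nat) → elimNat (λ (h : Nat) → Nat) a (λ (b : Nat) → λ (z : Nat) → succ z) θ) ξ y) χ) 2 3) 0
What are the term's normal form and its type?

resulting normal form:
  0
type:
  Nat
observation: 57 normal-order steps normalize the term, beginning with a beta-redex.


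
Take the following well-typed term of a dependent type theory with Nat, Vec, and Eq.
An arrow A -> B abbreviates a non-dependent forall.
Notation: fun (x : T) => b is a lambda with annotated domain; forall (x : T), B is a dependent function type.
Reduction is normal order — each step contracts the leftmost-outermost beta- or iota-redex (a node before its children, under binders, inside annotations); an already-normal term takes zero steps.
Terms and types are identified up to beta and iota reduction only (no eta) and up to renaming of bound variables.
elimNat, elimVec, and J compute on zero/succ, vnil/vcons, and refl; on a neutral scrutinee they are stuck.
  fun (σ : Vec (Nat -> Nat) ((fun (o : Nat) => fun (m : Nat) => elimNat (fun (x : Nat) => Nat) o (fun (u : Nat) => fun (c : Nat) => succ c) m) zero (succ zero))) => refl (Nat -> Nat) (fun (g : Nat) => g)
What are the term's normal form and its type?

reduced normal form:
  fun (σ : Vec (Nat -> Nat) (succ zero)) => refl (Nat -> Nat) (fun (o : Nat) => o)
type:
  Vec (Nat -> Nat) (succ zero) -> Eq (Nat -> Nat) (fun (σ : Nat) => σ) (fun (o : Nat) => o)


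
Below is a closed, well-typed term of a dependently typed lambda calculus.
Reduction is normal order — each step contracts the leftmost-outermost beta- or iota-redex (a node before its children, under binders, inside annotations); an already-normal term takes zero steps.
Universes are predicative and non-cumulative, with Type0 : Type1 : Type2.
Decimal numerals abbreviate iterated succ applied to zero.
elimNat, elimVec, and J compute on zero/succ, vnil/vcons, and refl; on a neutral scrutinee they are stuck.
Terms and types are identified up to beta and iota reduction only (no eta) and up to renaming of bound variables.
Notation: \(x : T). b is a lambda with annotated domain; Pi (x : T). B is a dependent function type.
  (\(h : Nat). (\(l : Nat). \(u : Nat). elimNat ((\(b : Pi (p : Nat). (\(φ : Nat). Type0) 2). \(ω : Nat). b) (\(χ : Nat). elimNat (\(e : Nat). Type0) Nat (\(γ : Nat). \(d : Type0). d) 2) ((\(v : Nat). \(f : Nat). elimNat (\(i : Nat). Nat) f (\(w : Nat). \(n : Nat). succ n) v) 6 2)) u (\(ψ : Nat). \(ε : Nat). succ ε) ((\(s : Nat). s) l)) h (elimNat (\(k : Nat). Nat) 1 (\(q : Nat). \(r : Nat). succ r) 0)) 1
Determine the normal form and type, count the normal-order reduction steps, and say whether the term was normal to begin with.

reduced normal form:
  2
type:
  Nat
steps to reach normal form (normal order): 18
started in normal form: no
first redex: a beta-redex


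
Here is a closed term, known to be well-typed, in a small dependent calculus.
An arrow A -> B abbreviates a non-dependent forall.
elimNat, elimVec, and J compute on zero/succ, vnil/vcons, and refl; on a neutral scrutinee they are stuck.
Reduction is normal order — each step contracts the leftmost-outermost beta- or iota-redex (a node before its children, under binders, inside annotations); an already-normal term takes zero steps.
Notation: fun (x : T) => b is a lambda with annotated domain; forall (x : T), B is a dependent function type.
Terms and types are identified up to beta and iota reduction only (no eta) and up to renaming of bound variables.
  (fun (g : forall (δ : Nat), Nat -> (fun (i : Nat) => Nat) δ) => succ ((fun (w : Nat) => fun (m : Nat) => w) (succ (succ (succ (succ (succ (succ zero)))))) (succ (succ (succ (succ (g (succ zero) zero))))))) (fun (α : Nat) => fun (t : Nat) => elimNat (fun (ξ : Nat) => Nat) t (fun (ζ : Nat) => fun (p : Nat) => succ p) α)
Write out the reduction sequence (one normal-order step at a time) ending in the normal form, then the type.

reduction (normal order):
  (fun (g : forall (δ : Nat), Nat -> (fun (i : Nat) => Nat) δ) => succ ((fun (w : Nat) => fun (m : Nat) => w) (succ (succ (succ (succ (succ (succ zero)))))) (succ (succ (succ (succ (g (succ zero) zero))))))) (fun (α : Nat) => fun (t : Nat) => elimNat (fun (ξ : Nat) => Nat) t (fun (ζ : Nat) => fun (p : Nat) => succ p) α)
  ~> succ ((fun (g : Nat) => fun (δ : Nat) => g) (succ (succ (succ (succ (succ (succ zero)))))) (succ (succ (succ (succ ((fun (i : Nat) => fun (w : Nat) => elimNat (fun (m : Nat) => Nat) w (fun (α : Nat) => fun (t : Nat) => succ t) i) (succ zero) zero))))))
  ~> succ ((fun (g : Nat) => succ (succ (succ (succ (succ (succ zero)))))) (succ (succ (succ (succ ((fun (δ : Nat) => fun (i : Nat) => elimNat (fun (w : Nat) => Nat) i (fun (m : Nat) => fun (α : Nat) => succ α) δ) (succ zero) zero))))))
  ~> succ (succ (succ (succ (succ (succ (succ zero))))))
inferred type:
  Nat


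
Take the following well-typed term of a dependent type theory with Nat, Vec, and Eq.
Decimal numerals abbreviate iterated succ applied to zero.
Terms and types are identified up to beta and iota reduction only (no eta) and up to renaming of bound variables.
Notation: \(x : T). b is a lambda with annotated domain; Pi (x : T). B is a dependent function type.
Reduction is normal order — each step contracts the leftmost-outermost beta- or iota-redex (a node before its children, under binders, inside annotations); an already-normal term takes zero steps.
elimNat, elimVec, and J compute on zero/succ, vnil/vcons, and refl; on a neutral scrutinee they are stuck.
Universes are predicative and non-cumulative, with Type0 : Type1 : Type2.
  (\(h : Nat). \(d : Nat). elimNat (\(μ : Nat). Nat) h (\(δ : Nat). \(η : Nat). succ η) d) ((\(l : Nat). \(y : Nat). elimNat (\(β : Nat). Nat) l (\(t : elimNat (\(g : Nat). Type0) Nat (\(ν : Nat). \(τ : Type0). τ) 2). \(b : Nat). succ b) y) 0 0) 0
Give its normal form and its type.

resulting normal form:
  0
inferred type:
  Nat
observation: 6 normal-order steps separate the term from its normal form.


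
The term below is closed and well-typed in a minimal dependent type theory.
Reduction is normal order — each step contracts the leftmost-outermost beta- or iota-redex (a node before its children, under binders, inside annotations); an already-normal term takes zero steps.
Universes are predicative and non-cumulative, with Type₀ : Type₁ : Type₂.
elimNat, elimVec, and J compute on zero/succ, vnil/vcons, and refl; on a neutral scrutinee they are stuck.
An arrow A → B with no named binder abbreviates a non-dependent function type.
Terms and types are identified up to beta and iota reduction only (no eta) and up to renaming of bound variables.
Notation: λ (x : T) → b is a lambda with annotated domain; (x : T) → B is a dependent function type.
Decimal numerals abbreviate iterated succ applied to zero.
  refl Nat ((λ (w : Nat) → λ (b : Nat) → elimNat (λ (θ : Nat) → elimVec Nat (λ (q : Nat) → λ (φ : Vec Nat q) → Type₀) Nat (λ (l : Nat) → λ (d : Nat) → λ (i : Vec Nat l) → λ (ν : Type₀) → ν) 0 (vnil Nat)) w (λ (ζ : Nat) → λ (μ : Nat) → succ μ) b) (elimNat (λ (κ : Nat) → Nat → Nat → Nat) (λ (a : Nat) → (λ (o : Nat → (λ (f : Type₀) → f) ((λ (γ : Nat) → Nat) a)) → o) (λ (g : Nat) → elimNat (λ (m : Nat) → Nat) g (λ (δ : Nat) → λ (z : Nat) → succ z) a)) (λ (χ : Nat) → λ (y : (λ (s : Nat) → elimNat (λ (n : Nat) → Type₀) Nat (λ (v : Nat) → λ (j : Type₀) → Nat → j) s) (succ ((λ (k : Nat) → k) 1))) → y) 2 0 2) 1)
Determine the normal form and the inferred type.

resulting normal form:
  refl Nat 3
inferred type:
  Eq Nat 3 3
observation: the term reaches its normal form after 17 normal-order steps.


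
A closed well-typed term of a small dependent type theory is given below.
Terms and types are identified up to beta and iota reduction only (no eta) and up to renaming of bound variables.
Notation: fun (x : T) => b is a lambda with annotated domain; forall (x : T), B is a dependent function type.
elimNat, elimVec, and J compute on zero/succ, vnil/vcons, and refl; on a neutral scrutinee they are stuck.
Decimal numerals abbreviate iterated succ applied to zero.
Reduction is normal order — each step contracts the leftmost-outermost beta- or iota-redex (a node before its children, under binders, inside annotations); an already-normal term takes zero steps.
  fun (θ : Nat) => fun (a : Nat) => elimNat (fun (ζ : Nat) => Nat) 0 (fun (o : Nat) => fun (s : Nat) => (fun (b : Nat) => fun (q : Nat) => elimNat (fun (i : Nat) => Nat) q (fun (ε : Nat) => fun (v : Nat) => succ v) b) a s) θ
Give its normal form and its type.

reduced normal form:
  fun (θ : Nat) => fun (a : Nat) => elimNat (fun (ζ : Nat) => Nat) 0 (fun (o : Nat) => fun (s : Nat) => elimNat (fun (b : Nat) => Nat) s (fun (q : Nat) => fun (i : Nat) => succ i) a) θ
type:
  forall (θ : Nat), forall (a : Nat), Nat


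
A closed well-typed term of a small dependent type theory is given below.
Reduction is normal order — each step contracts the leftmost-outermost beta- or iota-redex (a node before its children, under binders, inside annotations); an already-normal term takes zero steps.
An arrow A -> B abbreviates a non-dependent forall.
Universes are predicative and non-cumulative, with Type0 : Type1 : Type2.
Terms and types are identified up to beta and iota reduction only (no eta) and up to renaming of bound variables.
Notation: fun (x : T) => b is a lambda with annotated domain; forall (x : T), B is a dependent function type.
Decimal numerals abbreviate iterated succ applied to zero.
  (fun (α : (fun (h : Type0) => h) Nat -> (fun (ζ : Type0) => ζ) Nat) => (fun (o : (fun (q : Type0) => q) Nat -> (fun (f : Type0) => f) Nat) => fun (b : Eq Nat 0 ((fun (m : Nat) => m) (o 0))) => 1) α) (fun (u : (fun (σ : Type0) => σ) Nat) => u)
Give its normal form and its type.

reduced normal form:
  fun (α : Eq Nat 0 0) => 1
inferred type:
  Eq Nat 0 0 -> Nat


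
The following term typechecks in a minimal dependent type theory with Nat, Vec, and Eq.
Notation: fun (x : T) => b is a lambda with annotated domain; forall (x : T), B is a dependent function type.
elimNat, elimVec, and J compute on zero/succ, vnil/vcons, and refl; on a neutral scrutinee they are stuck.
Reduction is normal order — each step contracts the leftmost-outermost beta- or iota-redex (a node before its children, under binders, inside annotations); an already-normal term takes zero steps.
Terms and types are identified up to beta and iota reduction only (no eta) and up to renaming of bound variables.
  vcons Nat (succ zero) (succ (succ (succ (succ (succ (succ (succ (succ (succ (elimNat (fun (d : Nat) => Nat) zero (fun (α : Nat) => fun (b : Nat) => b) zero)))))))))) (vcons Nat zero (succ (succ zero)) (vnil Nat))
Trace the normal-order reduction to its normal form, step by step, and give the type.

normal-order reduction:
  vcons Nat (succ zero) (succ (succ (succ (succ (succ (succ (succ (succ (succ (elimNat (fun (d : Nat) => Nat) zero (fun (α : Nat) => fun (b : Nat) => b) zero)))))))))) (vcons Nat zero (succ (succ zero)) (vnil Nat))
  ~> vcons Nat (succ zero) (succ (succ (succ (succ (succ (succ (succ (succ (succ zero))))))))) (vcons Nat zero (succ (succ zero)) (vnil Nat))
inferred type:
  Vec Nat (succ (succ zero))


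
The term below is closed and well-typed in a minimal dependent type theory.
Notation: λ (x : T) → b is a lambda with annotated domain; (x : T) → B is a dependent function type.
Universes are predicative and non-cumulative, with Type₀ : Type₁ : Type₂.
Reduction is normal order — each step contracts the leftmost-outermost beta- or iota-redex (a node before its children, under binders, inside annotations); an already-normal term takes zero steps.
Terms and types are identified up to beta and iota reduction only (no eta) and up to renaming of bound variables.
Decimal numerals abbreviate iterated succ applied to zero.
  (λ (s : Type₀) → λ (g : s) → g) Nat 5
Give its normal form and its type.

normal form:
  5
type:
  Nat
observation: contracting a beta-redex first, the term normalizes in 2 steps.


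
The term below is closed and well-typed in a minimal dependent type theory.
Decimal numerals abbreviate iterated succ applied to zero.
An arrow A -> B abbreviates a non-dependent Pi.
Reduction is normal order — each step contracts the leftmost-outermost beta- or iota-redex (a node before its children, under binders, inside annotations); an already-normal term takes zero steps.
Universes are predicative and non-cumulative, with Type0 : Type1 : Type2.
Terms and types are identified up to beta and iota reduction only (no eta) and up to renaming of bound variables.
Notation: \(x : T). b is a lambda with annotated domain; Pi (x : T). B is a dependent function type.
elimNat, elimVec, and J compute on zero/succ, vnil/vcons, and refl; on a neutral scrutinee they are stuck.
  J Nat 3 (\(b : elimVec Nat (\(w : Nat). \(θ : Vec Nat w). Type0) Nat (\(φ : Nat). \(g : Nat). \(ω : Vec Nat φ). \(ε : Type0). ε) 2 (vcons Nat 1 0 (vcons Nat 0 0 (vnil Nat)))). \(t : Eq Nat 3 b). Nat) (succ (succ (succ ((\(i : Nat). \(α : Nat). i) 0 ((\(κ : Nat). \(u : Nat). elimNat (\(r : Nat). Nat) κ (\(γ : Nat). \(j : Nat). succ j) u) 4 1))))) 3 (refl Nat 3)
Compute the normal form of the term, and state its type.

normal form:
  3
type:
  Nat


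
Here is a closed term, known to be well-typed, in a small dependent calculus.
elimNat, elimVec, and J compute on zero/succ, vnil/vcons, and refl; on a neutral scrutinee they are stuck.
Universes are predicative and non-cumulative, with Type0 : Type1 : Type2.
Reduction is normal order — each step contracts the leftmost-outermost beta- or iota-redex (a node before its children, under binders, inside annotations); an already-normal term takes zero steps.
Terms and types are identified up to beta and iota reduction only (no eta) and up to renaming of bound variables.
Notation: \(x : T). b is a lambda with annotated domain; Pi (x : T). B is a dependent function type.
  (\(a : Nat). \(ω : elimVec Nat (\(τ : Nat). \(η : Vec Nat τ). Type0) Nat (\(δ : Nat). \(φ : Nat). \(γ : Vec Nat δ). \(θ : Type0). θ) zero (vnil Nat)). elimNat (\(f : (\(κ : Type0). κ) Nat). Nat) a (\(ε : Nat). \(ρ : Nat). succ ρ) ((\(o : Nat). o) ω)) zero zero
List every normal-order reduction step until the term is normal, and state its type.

normal-order reduction:
  (\(a : Nat). \(ω : elimVec Nat (\(τ : Nat). \(η : Vec Nat τ). Type0) Nat (\(δ : Nat). \(φ : Nat). \(γ : Vec Nat δ). \(θ : Type0). θ) zero (vnil Nat)). elimNat (\(f : (\(κ : Type0). κ) Nat). Nat) a (\(ε : Nat). \(ρ : Nat). succ ρ) ((\(o : Nat). o) ω)) zero zero
  ~> (\(a : elimVec Nat (\(ω : Nat). \(τ : Vec Nat ω). Type0) Nat (\(η : Nat). \(δ : Nat). \(φ : Vec Nat η). \(γ : Type0). γ) zero (vnil Nat)). elimNat (\(θ : (\(f : Type0). f) Nat). Nat) zero (\(κ : Nat). \(ε : Nat). succ ε) ((\(ρ : Nat). ρ) a)) zero
  ~> elimNat (\(a : (\(ω : Type0). ω) Nat). Nat) zero (\(τ : Nat). \(η : Nat). succ η) ((\(δ : Nat). δ) zero)
  ~> elimNat (\(a : Nat). Nat) zero (\(ω : Nat). \(τ : Nat). succ τ) ((\(η : Nat). η) zero)
  ~> elimNat (\(a : Nat). Nat) zero (\(ω : Nat). \(τ : Nat). succ τ) zero
  ~> zero
type:
  Nat


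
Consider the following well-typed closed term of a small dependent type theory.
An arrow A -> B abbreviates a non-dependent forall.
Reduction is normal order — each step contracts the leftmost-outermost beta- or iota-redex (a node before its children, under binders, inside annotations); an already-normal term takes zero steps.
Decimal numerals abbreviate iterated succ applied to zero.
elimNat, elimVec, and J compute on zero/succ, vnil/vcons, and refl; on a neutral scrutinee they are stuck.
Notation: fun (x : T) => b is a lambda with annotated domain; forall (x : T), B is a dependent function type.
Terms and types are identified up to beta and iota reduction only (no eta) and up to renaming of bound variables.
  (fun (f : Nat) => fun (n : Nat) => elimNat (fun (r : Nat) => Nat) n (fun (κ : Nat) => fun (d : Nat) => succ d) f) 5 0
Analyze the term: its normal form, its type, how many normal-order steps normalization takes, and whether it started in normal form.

reduced normal form:
  5
inferred type:
  Nat
normal-order step count: 18
started in normal form: no
first contracted redex: a beta-redex


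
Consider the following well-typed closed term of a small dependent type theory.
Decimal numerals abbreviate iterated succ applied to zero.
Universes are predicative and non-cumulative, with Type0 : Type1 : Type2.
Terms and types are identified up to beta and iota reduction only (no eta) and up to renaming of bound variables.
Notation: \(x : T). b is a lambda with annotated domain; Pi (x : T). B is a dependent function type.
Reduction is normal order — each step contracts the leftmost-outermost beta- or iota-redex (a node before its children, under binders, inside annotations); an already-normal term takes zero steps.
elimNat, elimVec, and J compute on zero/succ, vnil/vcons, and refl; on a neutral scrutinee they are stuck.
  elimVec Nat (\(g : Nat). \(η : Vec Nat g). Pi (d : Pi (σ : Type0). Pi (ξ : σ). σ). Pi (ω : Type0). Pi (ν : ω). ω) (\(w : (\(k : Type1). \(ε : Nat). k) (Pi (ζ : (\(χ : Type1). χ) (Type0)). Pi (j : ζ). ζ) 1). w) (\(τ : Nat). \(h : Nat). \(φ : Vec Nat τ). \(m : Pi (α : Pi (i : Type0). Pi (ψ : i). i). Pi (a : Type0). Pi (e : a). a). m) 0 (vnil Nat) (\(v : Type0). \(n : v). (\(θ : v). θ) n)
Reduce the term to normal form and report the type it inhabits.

resulting normal form:
  \(g : Type0). \(η : g). η
type:
  Pi (g : Type0). Pi (η : g). g
observation: 3 normal-order steps separate the term from its normal form.


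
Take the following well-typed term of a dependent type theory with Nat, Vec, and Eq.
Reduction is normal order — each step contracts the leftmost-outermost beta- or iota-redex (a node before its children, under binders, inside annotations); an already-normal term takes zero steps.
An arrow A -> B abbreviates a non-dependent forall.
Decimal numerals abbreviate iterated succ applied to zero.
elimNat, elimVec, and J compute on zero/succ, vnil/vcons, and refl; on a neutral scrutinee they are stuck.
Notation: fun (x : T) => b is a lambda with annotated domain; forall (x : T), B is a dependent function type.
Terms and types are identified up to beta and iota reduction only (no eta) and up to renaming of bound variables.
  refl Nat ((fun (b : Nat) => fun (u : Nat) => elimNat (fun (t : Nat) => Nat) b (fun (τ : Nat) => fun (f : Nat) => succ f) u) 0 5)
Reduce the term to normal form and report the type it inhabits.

reduced normal form:
  refl Nat 5
type:
  Eq Nat 5 5
observation: contracting a beta-redex first, the term normalizes in 18 steps.


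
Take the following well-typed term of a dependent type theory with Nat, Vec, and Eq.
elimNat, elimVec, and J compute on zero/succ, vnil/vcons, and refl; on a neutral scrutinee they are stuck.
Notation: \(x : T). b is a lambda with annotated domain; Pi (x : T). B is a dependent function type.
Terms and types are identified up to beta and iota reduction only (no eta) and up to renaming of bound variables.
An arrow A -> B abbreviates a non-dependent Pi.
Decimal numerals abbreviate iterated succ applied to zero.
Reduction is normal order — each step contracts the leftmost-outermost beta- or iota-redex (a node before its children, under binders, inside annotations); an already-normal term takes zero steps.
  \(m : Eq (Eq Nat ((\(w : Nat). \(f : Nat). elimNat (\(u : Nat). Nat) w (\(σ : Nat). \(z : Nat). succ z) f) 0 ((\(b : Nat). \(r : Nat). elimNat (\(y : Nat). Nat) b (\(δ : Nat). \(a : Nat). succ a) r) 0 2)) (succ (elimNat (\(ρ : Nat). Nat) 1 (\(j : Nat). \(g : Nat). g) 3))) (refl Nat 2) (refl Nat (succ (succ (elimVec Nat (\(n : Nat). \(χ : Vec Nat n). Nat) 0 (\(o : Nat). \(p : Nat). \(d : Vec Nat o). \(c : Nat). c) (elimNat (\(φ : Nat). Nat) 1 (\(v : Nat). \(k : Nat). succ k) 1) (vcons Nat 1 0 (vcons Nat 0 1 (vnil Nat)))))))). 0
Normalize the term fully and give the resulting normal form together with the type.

resulting normal form:
  \(m : Eq (Eq Nat 2 2) (refl Nat 2) (refl Nat 2)). 0
inferred type:
  Eq (Eq Nat 2 2) (refl Nat 2) (refl Nat 2) -> Nat


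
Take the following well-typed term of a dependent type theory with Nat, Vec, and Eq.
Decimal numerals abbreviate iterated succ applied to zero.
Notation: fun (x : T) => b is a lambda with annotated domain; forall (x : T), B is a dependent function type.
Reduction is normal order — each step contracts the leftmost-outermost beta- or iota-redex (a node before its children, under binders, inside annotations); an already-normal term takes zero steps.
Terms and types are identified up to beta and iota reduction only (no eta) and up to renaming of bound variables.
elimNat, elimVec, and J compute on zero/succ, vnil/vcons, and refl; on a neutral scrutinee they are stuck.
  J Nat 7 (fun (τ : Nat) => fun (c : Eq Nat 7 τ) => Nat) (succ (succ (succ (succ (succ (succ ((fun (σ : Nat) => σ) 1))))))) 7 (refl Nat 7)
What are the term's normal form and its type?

reduced normal form:
  7
inferred type:
  Nat
observation: normalization takes exactly 2 steps under the normal-order strategy.


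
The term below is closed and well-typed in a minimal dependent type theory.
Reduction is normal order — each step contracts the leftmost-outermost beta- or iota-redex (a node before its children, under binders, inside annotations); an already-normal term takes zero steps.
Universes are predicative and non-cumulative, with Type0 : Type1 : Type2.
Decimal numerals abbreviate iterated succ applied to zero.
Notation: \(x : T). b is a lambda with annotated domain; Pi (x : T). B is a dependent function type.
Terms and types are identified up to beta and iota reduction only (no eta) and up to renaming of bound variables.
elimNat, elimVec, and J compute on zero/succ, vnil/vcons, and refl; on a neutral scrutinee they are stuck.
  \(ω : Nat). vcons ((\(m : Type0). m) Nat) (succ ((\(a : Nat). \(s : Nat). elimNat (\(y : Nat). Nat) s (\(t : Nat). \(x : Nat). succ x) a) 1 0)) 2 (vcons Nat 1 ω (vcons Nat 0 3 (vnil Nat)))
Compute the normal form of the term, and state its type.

normal form:
  \(ω : Nat). vcons Nat 2 2 (vcons Nat 1 ω (vcons Nat 0 3 (vnil Nat)))
inferred type:
  Pi (ω : Nat). Vec Nat 3


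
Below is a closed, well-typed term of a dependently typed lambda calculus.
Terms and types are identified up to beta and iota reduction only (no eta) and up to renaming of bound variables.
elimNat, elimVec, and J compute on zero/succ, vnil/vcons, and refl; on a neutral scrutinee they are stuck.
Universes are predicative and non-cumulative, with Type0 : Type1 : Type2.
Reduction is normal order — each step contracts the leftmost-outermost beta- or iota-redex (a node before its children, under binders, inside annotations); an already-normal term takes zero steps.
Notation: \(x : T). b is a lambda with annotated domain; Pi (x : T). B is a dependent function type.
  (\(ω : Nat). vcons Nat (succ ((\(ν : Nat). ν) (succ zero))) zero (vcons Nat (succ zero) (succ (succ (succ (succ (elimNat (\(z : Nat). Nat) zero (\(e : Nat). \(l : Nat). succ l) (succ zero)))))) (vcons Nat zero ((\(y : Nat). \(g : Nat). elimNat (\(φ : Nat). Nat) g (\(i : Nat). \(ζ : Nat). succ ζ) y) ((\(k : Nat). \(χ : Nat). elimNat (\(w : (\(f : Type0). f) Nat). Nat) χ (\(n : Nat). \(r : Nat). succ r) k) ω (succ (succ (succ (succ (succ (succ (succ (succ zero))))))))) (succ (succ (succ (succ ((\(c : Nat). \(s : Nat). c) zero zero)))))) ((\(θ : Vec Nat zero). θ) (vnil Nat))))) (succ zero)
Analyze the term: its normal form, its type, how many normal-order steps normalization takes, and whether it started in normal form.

reduced normal form:
  vcons Nat (succ (succ zero)) zero (vcons Nat (succ zero) (succ (succ (succ (succ (succ zero))))) (vcons Nat zero (succ (succ (succ (succ (succ (succ (succ (succ (succ (succ (succ (succ (succ zero))))))))))))) (vnil Nat)))
type:
  Vec Nat (succ (succ (succ zero)))
reduction steps (normal order): 45
term was already normal: no
first contracted redex: a beta-redex


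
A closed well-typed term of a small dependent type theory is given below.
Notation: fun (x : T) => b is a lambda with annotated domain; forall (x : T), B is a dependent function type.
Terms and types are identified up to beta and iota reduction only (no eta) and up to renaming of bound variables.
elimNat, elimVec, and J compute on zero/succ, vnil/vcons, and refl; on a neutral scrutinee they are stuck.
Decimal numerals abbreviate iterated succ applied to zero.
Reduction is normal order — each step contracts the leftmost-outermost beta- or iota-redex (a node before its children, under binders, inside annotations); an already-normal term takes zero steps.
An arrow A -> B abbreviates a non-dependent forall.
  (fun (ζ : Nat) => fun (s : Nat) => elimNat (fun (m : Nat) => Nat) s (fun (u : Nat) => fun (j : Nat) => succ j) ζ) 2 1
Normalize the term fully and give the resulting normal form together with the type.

reduced normal form:
  3
inferred type:
  Nat


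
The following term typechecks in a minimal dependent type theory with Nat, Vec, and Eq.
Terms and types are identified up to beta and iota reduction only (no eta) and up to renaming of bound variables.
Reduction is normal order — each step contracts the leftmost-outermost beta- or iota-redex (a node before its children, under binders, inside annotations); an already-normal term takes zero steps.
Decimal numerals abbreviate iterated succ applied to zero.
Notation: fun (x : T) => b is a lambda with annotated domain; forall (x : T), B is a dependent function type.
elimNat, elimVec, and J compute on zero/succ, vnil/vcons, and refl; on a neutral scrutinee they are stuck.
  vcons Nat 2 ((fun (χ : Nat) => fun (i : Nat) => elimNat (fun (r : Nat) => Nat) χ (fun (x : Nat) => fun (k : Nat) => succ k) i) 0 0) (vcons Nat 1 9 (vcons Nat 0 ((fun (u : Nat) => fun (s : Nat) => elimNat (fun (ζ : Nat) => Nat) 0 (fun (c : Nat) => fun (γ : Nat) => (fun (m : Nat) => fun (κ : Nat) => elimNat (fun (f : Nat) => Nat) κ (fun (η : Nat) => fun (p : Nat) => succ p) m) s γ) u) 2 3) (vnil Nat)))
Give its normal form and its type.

reduced normal form:
  vcons Nat 2 0 (vcons Nat 1 9 (vcons Nat 0 6 (vnil Nat)))
type:
  Vec Nat 3


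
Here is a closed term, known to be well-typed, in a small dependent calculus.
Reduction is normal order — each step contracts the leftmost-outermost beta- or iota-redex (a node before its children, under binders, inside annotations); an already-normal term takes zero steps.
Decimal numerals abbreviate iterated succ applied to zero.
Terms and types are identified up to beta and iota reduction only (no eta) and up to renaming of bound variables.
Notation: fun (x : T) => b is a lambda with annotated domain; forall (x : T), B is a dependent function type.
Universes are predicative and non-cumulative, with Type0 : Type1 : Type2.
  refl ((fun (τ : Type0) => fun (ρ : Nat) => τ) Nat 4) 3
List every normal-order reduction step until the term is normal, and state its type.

normal-order reduction sequence:
  refl ((fun (τ : Type0) => fun (ρ : Nat) => τ) Nat 4) 3
  ~> refl ((fun (τ : Nat) => Nat) 4) 3
  ~> refl Nat 3
type:
  Eq Nat 3 3


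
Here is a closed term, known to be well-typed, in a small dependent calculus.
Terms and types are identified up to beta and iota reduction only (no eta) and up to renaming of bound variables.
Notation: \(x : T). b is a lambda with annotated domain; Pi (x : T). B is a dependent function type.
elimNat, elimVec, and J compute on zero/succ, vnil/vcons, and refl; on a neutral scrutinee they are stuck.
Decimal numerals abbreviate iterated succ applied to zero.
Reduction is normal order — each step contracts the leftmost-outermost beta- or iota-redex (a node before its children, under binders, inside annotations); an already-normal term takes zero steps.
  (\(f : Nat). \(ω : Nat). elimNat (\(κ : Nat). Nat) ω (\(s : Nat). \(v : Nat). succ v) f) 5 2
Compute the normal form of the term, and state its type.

reduced normal form:
  7
inferred type:
  Nat


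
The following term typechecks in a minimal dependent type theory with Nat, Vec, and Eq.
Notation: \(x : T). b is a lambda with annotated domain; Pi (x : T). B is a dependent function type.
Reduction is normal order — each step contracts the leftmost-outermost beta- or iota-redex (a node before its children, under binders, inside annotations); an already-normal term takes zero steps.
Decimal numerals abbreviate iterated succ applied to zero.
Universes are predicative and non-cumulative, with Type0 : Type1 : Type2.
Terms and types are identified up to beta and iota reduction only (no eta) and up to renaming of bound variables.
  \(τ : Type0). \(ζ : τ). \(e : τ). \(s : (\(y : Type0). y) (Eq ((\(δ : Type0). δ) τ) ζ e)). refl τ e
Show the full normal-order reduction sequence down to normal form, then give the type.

reduction (normal order):
  \(τ : Type0). \(ζ : τ). \(e : τ). \(s : (\(y : Type0). y) (Eq ((\(δ : Type0). δ) τ) ζ e)). refl τ e
  ~> \(τ : Type0). \(ζ : τ). \(e : τ). \(s : Eq ((\(y : Type0). y) τ) ζ e). refl τ e
  ~> \(τ : Type0). \(ζ : τ). \(e : τ). \(s : Eq τ ζ e). refl τ e
type:
  Pi (τ : Type0). Pi (ζ : τ). Pi (e : τ). Pi (s : Eq τ ζ e). Eq τ e e


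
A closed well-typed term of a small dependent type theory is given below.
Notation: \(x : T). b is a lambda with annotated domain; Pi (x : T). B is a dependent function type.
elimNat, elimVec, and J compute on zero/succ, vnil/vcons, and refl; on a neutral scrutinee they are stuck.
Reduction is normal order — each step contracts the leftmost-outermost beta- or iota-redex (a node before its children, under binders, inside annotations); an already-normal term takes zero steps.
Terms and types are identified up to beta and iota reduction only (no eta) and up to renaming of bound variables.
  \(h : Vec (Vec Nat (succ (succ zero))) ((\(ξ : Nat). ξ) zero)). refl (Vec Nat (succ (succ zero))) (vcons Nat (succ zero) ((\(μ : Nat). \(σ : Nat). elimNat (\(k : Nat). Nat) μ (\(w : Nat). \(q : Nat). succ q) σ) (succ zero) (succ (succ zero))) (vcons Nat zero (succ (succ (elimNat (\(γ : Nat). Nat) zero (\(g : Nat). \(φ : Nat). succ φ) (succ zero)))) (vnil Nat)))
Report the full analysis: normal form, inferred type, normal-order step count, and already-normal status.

normal form:
  \(h : Vec (Vec Nat (succ (succ zero))) zero). refl (Vec Nat (succ (succ zero))) (vcons Nat (succ zero) (succ (succ (succ zero))) (vcons Nat zero (succ (succ (succ zero))) (vnil Nat)))
inferred type:
  Pi (h : Vec (Vec Nat (succ (succ zero))) zero). Eq (Vec Nat (succ (succ zero))) (vcons Nat (succ zero) (succ (succ (succ zero))) (vcons Nat zero (succ (succ (succ zero))) (vnil Nat))) (vcons Nat (succ zero) (succ (succ (succ zero))) (vcons Nat zero (succ (succ (succ zero))) (vnil Nat)))
normal-order step count: 14
started in normal form: no
first contracted redex: a beta-redex


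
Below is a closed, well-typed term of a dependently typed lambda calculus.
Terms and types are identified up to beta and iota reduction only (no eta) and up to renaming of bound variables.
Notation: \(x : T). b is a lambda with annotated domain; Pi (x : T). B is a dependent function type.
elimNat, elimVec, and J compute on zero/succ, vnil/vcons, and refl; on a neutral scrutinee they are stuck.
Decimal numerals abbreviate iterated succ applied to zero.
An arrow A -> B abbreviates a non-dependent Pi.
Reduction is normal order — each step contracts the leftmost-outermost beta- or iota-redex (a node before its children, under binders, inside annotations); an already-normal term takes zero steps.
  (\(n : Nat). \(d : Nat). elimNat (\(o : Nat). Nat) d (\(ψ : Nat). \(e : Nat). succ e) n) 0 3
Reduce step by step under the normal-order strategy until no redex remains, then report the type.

reduction (normal order):
  (\(n : Nat). \(d : Nat). elimNat (\(o : Nat). Nat) d (\(ψ : Nat). \(e : Nat). succ e) n) 0 3
  ~> (\(n : Nat). elimNat (\(d : Nat). Nat) n (\(o : Nat). \(ψ : Nat). succ ψ) 0) 3
  ~> elimNat (\(n : Nat). Nat) 3 (\(d : Nat). \(o : Nat). succ o) 0
  ~> 3
the term's type:
  Nat


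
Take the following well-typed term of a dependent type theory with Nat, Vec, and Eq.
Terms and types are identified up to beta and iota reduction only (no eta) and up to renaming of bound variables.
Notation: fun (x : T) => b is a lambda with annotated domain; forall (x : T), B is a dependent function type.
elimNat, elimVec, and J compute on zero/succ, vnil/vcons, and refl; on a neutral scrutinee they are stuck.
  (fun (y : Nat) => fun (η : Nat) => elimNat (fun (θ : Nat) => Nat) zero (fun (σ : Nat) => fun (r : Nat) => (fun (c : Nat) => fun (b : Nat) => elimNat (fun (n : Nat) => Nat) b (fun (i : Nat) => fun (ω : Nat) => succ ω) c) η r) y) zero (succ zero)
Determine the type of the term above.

type:
  Nat


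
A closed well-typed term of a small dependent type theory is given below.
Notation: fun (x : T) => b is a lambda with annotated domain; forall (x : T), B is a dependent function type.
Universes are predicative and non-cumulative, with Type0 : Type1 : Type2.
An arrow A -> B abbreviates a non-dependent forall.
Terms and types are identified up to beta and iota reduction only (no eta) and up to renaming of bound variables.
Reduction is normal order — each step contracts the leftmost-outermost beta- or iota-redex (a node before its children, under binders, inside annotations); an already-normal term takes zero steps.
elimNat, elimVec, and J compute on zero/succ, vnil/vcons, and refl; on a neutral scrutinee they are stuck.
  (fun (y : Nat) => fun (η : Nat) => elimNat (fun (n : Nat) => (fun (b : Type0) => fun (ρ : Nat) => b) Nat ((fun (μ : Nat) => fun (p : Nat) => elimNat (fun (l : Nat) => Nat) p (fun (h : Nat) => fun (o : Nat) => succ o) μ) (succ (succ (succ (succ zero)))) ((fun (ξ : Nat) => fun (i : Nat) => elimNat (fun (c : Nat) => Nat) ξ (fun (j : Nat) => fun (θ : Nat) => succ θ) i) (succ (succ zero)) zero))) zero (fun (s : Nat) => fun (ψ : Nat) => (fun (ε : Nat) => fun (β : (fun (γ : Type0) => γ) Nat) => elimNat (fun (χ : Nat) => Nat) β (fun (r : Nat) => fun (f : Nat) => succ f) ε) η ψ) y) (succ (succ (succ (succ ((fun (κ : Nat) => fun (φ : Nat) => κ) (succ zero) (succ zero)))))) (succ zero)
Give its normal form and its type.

reduced normal form:
  succ (succ (succ (succ (succ zero))))
inferred type:
  Nat
observation: contracting a beta-redex first, the term normalizes in 52 steps.


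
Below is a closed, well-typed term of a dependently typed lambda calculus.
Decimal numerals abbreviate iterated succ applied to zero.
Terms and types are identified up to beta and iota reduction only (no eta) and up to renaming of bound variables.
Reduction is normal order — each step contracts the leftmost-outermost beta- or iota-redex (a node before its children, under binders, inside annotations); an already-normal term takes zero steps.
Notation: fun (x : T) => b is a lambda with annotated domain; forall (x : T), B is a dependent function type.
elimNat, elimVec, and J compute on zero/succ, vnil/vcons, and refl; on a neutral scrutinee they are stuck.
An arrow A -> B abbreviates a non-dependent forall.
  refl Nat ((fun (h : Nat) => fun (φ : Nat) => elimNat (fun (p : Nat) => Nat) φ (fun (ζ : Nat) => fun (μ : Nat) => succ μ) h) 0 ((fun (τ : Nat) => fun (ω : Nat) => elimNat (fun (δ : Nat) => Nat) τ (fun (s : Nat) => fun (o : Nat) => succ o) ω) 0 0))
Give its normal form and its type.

reduced normal form:
  refl Nat 0
the term's type:
  Eq Nat 0 0
observation: normalization takes exactly 6 steps under the normal-order strategy.
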